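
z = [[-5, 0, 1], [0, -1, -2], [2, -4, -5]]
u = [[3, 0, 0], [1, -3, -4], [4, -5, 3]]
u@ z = [[-15, 0, 3], [-13, 19, 27], [-14, -7, -1]]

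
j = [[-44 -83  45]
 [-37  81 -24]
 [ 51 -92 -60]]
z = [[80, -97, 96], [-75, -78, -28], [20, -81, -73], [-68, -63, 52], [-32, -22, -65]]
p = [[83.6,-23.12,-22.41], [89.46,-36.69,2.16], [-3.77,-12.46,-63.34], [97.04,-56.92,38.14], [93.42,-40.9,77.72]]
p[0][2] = -22.41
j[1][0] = -37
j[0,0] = -44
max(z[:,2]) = 96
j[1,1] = 81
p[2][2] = -63.34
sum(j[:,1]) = -94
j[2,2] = -60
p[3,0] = 97.04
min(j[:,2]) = -60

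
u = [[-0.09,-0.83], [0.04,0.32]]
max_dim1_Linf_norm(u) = 0.83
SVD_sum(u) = [[-0.09, -0.83], [0.04, 0.32]] + [[0.0, -0.00], [0.00, -0.00]]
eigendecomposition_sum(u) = [[0.03, 0.09], [-0.0, -0.01]] + [[-0.12, -0.92], [0.04, 0.33]]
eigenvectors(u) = [[-0.99, 0.94],[0.13, -0.34]]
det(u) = 0.00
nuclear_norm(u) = 0.90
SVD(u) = [[-0.93, 0.36], [0.36, 0.93]] @ diag([0.8949725300157986, 0.004916352013533122]) @ [[0.11, 0.99], [0.99, -0.11]]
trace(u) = 0.23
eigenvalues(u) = [0.02, 0.21]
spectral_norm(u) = 0.89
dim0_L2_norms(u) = [0.1, 0.89]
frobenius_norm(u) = 0.89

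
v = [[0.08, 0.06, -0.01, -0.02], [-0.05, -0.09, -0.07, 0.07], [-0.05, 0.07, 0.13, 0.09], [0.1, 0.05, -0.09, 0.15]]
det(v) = -0.000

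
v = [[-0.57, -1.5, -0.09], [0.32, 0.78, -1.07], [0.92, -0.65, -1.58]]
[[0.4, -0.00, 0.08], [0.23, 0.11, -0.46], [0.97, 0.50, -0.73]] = v @ [[0.17,0.31,-0.17], [-0.31,-0.11,-0.01], [-0.39,-0.09,0.37]]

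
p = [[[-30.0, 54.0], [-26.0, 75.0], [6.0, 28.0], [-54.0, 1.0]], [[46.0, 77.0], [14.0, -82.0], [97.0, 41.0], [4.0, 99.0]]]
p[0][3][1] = 1.0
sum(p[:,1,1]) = -7.0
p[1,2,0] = 97.0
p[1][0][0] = 46.0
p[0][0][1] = 54.0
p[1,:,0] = [46.0, 14.0, 97.0, 4.0]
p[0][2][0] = 6.0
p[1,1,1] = -82.0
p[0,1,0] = -26.0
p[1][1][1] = -82.0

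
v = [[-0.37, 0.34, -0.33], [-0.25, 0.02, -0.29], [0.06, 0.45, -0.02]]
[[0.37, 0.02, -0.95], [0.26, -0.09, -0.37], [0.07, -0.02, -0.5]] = v @ [[-0.30, -0.99, 1.38],[0.16, 0.15, -1.3],[-0.63, 1.19, -0.02]]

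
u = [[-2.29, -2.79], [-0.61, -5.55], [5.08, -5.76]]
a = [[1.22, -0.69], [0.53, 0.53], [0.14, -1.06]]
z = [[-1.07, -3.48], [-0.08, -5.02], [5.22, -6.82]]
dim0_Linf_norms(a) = [1.22, 1.06]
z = u + a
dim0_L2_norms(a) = [1.34, 1.37]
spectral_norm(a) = 1.60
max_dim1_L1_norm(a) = 1.91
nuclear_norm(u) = 13.78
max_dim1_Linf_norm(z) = 6.82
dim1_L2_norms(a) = [1.4, 0.75, 1.07]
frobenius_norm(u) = 10.16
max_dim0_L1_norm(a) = 2.28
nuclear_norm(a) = 2.66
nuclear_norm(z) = 13.67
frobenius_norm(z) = 10.59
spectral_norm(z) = 9.90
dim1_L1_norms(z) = [4.55, 5.1, 12.04]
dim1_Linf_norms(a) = [1.22, 0.53, 1.06]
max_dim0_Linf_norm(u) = 5.76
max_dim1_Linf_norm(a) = 1.22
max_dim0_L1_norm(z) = 15.32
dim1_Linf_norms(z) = [3.48, 5.02, 6.82]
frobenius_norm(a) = 1.92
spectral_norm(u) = 8.92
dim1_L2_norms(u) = [3.61, 5.58, 7.68]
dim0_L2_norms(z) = [5.33, 9.16]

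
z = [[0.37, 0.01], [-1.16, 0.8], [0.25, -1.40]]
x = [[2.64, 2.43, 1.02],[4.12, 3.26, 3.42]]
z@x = [[1.02, 0.93, 0.41], [0.23, -0.21, 1.55], [-5.11, -3.96, -4.53]]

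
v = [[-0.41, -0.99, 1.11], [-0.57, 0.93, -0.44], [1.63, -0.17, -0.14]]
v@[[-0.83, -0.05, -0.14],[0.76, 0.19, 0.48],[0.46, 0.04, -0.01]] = [[0.1, -0.12, -0.43], [0.98, 0.19, 0.53], [-1.55, -0.12, -0.31]]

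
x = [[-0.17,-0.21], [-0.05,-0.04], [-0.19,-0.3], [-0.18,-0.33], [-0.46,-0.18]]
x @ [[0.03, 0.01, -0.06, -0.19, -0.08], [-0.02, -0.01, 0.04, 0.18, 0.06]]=[[-0.00,0.0,0.0,-0.01,0.00],[-0.0,-0.0,0.00,0.0,0.0],[0.0,0.00,-0.0,-0.02,-0.00],[0.0,0.0,-0.00,-0.03,-0.01],[-0.01,-0.00,0.02,0.06,0.03]]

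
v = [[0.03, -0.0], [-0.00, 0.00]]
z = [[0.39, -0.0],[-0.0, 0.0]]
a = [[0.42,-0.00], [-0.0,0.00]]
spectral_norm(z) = 0.39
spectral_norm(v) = 0.03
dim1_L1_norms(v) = [0.03, 0.0]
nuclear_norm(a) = 0.42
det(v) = 0.00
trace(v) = 0.03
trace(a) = 0.42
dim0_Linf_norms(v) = [0.03, 0.0]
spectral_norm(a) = 0.42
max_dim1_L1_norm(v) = 0.03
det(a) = 0.00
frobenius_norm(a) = 0.42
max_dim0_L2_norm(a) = 0.42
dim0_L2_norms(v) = [0.03, 0.0]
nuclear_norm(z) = 0.39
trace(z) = 0.39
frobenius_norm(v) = 0.03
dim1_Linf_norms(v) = [0.03, 0.0]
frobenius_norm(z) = 0.39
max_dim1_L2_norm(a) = 0.42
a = z + v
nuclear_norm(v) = 0.03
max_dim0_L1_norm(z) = 0.39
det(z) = 0.00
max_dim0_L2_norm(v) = 0.03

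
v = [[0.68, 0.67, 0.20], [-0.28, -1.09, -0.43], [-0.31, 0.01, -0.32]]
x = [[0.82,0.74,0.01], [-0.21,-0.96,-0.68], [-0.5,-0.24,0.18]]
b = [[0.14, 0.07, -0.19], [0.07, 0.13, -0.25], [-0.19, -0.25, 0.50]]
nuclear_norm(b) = 0.78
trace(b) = 0.77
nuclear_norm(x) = 2.33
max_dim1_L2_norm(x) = 1.2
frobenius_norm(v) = 1.61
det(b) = -0.00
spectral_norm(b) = 0.70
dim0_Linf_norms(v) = [0.68, 1.09, 0.43]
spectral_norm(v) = 1.51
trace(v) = -0.73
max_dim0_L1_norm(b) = 0.94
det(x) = -0.00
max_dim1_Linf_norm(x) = 0.96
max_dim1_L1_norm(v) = 1.8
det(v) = 0.20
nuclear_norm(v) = 2.27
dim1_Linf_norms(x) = [0.82, 0.96, 0.5]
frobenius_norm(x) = 1.73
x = b + v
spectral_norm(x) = 1.54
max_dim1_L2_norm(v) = 1.2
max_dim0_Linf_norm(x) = 0.96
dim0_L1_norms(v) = [1.27, 1.77, 0.95]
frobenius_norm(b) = 0.70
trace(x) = 0.04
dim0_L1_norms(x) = [1.53, 1.94, 0.87]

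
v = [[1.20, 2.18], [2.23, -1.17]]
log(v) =[[0.92+0.83j, (0.01-1.37j)],[(0.01-1.4j), 0.91+2.31j]]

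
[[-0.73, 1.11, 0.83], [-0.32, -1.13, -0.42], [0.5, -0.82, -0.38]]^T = [[-0.73, -0.32, 0.50], [1.11, -1.13, -0.82], [0.83, -0.42, -0.38]]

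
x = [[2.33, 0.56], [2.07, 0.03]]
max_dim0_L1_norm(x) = 4.4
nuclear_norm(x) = 3.49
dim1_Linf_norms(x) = [2.33, 2.07]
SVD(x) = [[-0.76,-0.65], [-0.65,0.76]] @ diag([3.14778451961951, 0.3460529122024114]) @ [[-0.99, -0.14], [0.14, -0.99]]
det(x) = -1.09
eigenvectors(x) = [[0.80, -0.2], [0.60, 0.98]]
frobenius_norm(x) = 3.17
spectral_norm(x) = 3.15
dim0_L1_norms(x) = [4.4, 0.59]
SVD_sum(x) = [[2.36,0.34], [2.03,0.29]] + [[-0.03, 0.22],[0.04, -0.26]]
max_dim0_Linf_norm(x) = 2.33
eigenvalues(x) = [2.76, -0.4]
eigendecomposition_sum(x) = [[2.38, 0.49], [1.81, 0.37]] + [[-0.05, 0.07], [0.26, -0.34]]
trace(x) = 2.36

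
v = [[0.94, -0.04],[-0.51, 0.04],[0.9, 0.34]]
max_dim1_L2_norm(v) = 0.96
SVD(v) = [[-0.66, 0.56], [0.35, -0.36], [-0.66, -0.75]] @ diag([1.409477947317731, 0.29303910323538035]) @ [[-0.99,-0.13], [0.13,-0.99]]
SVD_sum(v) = [[0.92, 0.12], [-0.50, -0.07], [0.93, 0.12]] + [[0.02, -0.16], [-0.01, 0.11], [-0.03, 0.22]]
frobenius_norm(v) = 1.44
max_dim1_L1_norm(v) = 1.24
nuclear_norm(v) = 1.70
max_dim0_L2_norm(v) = 1.4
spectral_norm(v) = 1.41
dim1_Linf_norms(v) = [0.94, 0.51, 0.9]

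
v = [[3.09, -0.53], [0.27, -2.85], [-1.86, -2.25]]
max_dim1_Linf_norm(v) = 3.09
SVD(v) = [[0.43, 0.78],[-0.50, 0.62],[-0.75, 0.03]] @ diag([3.880909393883364, 3.3889588779546824]) @ [[0.67, 0.74], [0.74, -0.67]]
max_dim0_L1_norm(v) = 5.63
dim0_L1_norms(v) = [5.22, 5.63]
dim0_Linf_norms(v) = [3.09, 2.85]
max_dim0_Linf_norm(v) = 3.09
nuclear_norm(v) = 7.27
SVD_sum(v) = [[1.12, 1.24], [-1.3, -1.44], [-1.95, -2.17]] + [[1.97, -1.77], [1.57, -1.41], [0.09, -0.08]]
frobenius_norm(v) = 5.15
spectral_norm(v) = 3.88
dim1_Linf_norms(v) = [3.09, 2.85, 2.25]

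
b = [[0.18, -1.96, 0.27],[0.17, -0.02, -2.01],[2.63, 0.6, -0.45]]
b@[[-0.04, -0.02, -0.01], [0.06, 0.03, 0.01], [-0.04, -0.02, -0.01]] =[[-0.14, -0.07, -0.02], [0.07, 0.04, 0.02], [-0.05, -0.03, -0.02]]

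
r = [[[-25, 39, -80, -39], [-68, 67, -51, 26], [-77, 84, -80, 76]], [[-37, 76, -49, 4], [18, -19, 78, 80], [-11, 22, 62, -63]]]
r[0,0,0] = -25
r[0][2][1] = 84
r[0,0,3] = -39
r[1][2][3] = -63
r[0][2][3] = 76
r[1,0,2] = -49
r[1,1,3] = 80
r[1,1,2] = 78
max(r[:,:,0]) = 18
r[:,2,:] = [[-77, 84, -80, 76], [-11, 22, 62, -63]]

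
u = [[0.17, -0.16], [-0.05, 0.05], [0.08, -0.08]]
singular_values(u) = [0.27, 0.0]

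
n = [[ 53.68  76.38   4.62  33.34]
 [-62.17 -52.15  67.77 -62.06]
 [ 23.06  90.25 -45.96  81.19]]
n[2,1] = 90.25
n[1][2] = 67.77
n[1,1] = -52.15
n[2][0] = 23.06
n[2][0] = 23.06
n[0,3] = 33.34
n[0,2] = 4.62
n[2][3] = 81.19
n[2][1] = 90.25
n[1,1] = -52.15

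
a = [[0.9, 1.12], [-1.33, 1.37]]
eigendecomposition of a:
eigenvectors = [[-0.13+0.66j, -0.13-0.66j], [(-0.74+0j), -0.74-0.00j]]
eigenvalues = [(1.13+1.2j), (1.13-1.2j)]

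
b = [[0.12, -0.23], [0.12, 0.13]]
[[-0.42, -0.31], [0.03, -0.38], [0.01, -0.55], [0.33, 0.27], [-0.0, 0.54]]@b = [[-0.09, 0.06], [-0.04, -0.06], [-0.06, -0.07], [0.07, -0.04], [0.06, 0.07]]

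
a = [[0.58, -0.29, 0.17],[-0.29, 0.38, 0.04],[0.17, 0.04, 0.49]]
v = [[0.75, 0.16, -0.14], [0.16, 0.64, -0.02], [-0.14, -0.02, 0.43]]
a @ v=[[0.36,-0.1,-0.0],  [-0.16,0.2,0.05],  [0.07,0.04,0.19]]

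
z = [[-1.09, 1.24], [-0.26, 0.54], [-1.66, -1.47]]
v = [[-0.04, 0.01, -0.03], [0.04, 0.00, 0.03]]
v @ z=[[0.09, -0.00], [-0.09, 0.01]]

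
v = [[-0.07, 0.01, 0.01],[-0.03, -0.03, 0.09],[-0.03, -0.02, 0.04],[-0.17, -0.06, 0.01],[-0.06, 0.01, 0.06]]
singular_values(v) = [0.21, 0.1, 0.05]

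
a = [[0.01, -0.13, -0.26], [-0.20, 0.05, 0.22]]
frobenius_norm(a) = 0.42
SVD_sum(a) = [[0.1, -0.09, -0.23], [-0.11, 0.09, 0.25]] + [[-0.09, -0.04, -0.03], [-0.09, -0.04, -0.03]]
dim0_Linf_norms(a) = [0.2, 0.13, 0.26]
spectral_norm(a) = 0.39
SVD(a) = [[-0.69, 0.72], [0.72, 0.69]] @ diag([0.39182326417888463, 0.14823808433801336]) @ [[-0.39, 0.32, 0.86], [-0.88, -0.4, -0.25]]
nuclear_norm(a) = 0.54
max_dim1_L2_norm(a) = 0.3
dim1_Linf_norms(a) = [0.26, 0.22]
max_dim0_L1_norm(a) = 0.48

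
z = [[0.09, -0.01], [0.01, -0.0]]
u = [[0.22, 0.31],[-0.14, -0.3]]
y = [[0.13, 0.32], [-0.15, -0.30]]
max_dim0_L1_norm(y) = 0.62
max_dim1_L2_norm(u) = 0.38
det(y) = 0.01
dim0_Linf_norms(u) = [0.22, 0.31]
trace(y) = -0.17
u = y + z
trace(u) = -0.08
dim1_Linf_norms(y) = [0.32, 0.3]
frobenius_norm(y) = 0.48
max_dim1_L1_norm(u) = 0.53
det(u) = -0.02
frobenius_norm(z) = 0.09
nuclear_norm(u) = 0.55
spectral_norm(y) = 0.48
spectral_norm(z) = 0.09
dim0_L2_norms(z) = [0.09, 0.01]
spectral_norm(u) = 0.50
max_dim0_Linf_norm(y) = 0.32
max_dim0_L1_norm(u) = 0.61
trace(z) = 0.09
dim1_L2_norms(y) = [0.35, 0.34]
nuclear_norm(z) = 0.09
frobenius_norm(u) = 0.50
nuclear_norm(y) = 0.50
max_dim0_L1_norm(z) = 0.1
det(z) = 0.00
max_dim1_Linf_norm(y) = 0.32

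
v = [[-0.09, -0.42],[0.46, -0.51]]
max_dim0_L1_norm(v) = 0.93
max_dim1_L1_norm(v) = 0.97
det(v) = 0.24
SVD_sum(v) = [[0.16, -0.27], [0.34, -0.58]] + [[-0.25,  -0.15], [0.12,  0.07]]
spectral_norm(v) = 0.74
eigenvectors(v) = [[0.33+0.61j, (0.33-0.61j)], [0.72+0.00j, 0.72-0.00j]]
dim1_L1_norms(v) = [0.51, 0.97]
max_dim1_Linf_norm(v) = 0.51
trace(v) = -0.60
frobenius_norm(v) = 0.81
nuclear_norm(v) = 1.07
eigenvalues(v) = [(-0.3+0.39j), (-0.3-0.39j)]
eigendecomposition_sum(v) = [[(-0.04+0.27j), -0.21-0.16j],[(0.23+0.18j), (-0.26+0.11j)]] + [[-0.04-0.27j, (-0.21+0.16j)], [(0.23-0.18j), -0.26-0.11j]]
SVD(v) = [[0.42,0.91], [0.91,-0.42]] @ diag([0.7434913093250637, 0.32159084713048414]) @ [[0.51, -0.86],[-0.86, -0.51]]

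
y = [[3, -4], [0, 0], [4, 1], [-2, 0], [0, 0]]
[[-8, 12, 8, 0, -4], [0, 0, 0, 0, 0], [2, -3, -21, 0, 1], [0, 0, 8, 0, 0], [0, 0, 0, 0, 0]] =y @ [[0, 0, -4, 0, 0], [2, -3, -5, 0, 1]]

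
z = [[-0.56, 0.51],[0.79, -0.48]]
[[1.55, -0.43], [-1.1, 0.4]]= z@[[1.33,0.0], [4.49,-0.84]]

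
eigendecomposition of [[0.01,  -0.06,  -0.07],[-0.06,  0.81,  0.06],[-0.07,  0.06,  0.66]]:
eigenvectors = [[-0.99,-0.10,-0.07], [-0.07,0.93,-0.36], [-0.1,0.35,0.93]]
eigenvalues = [-0.0, 0.84, 0.64]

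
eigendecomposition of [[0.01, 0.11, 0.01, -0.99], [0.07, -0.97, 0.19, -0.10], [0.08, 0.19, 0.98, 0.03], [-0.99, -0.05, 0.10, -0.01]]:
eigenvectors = [[-0.01+0.51j,(-0.01-0.51j),(-0.05-0.52j),-0.05+0.52j], [0.06+0.04j,(0.06-0.04j),0.67+0.00j,0.67-0.00j], [0.69+0.00j,(0.69-0j),-0.06+0.03j,-0.06-0.03j], [0.05-0.51j,(0.05+0.51j),(0.01-0.52j),(0.01+0.52j)]]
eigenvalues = [(1+0.05j), (1-0.05j), (-0.99+0.03j), (-0.99-0.03j)]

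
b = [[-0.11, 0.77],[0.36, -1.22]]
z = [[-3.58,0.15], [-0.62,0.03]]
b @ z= [[-0.08, 0.01], [-0.53, 0.02]]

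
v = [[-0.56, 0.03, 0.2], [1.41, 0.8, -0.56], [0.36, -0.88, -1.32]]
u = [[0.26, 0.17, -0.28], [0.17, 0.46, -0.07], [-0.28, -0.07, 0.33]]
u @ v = [[-0.01, 0.39, 0.33], [0.53, 0.43, -0.13], [0.18, -0.35, -0.45]]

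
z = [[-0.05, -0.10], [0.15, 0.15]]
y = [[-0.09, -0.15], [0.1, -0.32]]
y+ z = [[-0.14,-0.25], [0.25,-0.17]]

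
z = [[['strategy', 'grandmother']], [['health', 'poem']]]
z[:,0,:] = [['strategy', 'grandmother'], ['health', 'poem']]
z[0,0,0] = 'strategy'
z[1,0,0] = 'health'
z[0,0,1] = 'grandmother'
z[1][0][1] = 'poem'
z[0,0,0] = 'strategy'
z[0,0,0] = 'strategy'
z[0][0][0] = 'strategy'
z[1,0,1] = 'poem'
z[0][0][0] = 'strategy'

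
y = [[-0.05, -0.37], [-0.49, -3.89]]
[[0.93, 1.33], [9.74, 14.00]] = y @ [[0.21, 1.44], [-2.53, -3.78]]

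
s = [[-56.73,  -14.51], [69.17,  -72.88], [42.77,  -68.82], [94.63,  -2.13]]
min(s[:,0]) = -56.73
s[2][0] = 42.77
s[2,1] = -68.82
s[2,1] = -68.82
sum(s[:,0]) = 149.84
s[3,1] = -2.13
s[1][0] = 69.17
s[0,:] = [-56.73, -14.51]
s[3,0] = 94.63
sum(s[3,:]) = 92.5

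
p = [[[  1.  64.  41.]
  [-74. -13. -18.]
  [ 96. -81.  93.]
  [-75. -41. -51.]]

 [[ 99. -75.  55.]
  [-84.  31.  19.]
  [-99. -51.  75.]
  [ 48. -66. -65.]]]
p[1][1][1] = 31.0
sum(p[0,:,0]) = -52.0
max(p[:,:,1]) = 64.0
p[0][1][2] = -18.0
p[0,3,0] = -75.0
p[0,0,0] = 1.0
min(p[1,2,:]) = -99.0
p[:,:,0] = [[1.0, -74.0, 96.0, -75.0], [99.0, -84.0, -99.0, 48.0]]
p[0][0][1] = 64.0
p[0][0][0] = 1.0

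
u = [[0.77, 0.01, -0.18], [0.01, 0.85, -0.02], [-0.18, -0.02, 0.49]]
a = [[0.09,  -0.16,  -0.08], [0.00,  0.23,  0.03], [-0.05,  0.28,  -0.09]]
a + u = [[0.86, -0.15, -0.26], [0.01, 1.08, 0.01], [-0.23, 0.26, 0.40]]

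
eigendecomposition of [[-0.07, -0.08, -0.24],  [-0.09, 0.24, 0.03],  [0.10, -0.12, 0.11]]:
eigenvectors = [[-0.85+0.00j,0.48-0.16j,(0.48+0.16j)], [-0.37+0.00j,(0.56+0.13j),0.56-0.13j], [0.38+0.00j,-0.64+0.00j,(-0.64-0j)]]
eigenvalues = [0j, (0.14+0.05j), (0.14-0.05j)]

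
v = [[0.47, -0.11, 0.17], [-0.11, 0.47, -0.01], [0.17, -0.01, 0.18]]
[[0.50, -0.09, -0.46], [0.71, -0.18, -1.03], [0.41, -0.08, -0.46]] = v @[[0.92, -0.17, -0.87], [1.75, -0.42, -2.43], [1.53, -0.33, -1.85]]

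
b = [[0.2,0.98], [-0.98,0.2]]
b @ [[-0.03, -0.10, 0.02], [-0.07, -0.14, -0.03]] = [[-0.07, -0.16, -0.03],[0.02, 0.07, -0.03]]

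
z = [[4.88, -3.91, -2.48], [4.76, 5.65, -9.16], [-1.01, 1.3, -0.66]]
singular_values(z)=[12.02, 6.49, 0.49]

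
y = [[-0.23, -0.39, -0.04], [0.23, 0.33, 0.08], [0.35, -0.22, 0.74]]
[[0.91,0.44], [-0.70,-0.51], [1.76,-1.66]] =y @ [[-0.19, -2.91], [-2.41, 0.66], [1.75, -0.67]]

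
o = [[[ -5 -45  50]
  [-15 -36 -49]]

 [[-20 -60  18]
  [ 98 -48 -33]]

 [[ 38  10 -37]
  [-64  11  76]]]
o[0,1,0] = -15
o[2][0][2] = -37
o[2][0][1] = 10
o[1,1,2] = -33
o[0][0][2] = 50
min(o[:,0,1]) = -60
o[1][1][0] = 98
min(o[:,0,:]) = -60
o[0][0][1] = -45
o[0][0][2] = 50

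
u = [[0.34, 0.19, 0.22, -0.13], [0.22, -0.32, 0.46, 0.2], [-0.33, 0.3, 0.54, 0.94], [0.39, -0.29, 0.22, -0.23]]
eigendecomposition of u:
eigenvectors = [[0.48,-0.13,0.74,0.6], [0.44,-0.48,0.07,-0.05], [0.73,0.61,-0.49,-0.57], [0.22,-0.62,0.45,0.56]]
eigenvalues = [0.78, -0.58, 0.13, -0.0]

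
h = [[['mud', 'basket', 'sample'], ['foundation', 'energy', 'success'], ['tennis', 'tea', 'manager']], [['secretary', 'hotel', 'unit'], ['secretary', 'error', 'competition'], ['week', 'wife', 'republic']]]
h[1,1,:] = ['secretary', 'error', 'competition']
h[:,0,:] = [['mud', 'basket', 'sample'], ['secretary', 'hotel', 'unit']]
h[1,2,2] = 'republic'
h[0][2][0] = 'tennis'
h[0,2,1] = 'tea'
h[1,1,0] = 'secretary'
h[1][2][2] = 'republic'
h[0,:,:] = [['mud', 'basket', 'sample'], ['foundation', 'energy', 'success'], ['tennis', 'tea', 'manager']]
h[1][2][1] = 'wife'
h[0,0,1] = 'basket'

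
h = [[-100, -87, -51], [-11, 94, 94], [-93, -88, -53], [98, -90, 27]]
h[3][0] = 98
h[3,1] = -90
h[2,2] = -53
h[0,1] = -87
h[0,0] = -100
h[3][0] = 98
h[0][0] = -100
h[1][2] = 94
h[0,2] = -51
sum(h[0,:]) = -238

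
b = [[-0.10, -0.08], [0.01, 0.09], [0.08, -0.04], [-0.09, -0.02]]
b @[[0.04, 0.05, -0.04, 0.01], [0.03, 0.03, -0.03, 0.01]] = [[-0.01, -0.01, 0.01, -0.0], [0.0, 0.0, -0.0, 0.0], [0.0, 0.0, -0.00, 0.00], [-0.00, -0.01, 0.00, -0.0]]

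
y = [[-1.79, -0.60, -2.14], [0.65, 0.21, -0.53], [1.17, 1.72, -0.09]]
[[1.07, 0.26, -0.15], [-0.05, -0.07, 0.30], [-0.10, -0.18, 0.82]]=y @[[-0.34, -0.11, 0.2],  [0.16, -0.03, 0.33],  [-0.26, -0.02, -0.19]]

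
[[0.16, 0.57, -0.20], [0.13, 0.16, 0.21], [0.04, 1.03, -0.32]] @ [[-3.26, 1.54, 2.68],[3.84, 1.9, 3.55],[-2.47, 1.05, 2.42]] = [[2.16, 1.12, 1.97],  [-0.33, 0.72, 1.42],  [4.62, 1.68, 2.99]]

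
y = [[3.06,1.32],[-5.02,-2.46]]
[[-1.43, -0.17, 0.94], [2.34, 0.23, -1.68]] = y @ [[-0.48,  -0.13,  0.09], [0.03,  0.17,  0.5]]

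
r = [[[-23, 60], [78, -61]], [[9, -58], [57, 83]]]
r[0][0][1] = 60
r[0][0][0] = -23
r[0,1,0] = 78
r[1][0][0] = 9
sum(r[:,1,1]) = 22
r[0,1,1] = -61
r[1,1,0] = 57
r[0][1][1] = -61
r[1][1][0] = 57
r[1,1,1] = 83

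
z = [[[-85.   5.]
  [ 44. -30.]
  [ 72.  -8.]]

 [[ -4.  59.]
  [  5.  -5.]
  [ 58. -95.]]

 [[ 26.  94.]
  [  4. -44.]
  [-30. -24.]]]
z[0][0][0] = -85.0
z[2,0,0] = 26.0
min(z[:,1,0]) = 4.0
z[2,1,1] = -44.0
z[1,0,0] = -4.0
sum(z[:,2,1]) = -127.0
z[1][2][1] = -95.0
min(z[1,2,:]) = -95.0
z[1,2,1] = -95.0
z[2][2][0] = -30.0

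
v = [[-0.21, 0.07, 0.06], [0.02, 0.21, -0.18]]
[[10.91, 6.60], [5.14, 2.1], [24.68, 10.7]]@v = [[-2.16, 2.15, -0.53], [-1.04, 0.80, -0.07], [-4.97, 3.97, -0.45]]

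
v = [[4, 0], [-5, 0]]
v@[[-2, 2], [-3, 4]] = [[-8, 8], [10, -10]]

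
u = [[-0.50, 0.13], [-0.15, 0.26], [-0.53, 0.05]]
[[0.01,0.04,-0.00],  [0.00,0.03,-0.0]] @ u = [[-0.01, 0.01], [-0.00, 0.01]]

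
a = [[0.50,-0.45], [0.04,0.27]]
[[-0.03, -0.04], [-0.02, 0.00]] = a@[[-0.13, -0.06], [-0.07, 0.02]]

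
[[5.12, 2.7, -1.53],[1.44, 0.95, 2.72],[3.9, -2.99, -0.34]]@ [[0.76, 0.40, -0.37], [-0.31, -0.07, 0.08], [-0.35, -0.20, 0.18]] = [[3.59, 2.16, -1.95], [-0.15, -0.03, 0.03], [4.01, 1.84, -1.74]]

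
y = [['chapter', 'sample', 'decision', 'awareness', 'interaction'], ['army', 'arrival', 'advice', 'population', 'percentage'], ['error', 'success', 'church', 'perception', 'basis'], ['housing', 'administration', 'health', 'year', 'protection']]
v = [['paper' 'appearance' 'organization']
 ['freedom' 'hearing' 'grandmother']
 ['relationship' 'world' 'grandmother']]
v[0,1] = 'appearance'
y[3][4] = 'protection'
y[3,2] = 'health'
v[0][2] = 'organization'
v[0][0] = 'paper'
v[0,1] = 'appearance'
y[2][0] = 'error'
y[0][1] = 'sample'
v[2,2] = 'grandmother'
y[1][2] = 'advice'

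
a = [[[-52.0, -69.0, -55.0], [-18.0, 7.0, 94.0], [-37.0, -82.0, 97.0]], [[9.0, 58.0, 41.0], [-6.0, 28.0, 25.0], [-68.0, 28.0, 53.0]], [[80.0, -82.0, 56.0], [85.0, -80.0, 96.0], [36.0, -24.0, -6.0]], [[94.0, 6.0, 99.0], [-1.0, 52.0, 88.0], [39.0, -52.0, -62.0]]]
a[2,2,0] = 36.0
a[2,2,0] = 36.0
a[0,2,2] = 97.0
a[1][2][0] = -68.0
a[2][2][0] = 36.0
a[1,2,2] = 53.0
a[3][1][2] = 88.0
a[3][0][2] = 99.0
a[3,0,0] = 94.0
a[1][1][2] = 25.0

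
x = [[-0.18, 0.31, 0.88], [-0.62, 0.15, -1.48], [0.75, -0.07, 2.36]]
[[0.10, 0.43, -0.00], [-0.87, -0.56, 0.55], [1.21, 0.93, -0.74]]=x @ [[0.65,0.11,-0.04], [-0.15,0.39,0.77], [0.30,0.37,-0.28]]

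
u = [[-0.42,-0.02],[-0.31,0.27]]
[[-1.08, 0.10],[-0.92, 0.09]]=u @ [[2.60, -0.25],[-0.41, 0.04]]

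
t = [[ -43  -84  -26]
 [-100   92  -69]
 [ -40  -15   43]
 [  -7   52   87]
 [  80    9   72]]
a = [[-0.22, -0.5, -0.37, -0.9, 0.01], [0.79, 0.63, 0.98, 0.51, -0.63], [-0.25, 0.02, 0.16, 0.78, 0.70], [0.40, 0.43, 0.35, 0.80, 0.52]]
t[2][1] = -15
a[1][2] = 0.978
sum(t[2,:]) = -12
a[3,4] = 0.525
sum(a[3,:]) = 2.508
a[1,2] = 0.978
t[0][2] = -26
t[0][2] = -26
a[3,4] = 0.525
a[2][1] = 0.018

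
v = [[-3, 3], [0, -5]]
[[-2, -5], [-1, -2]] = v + [[1, -8], [-1, 3]]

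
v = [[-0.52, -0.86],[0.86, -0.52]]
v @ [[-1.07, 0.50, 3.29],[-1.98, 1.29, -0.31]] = [[2.26, -1.37, -1.44], [0.11, -0.24, 2.99]]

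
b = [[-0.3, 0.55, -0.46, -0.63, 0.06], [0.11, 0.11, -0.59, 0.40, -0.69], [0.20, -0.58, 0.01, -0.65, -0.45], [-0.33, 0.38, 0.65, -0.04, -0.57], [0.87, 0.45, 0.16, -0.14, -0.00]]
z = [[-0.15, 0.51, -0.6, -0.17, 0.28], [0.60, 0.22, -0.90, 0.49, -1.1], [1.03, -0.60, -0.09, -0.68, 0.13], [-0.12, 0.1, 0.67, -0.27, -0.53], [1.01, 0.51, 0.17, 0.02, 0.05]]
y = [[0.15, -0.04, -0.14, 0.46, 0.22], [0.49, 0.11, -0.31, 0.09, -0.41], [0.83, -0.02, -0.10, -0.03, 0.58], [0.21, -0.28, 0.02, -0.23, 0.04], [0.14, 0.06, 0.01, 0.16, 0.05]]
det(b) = -1.01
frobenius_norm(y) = 1.45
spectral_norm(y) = 1.11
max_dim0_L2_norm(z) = 1.57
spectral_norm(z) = 1.73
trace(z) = -0.24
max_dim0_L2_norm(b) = 1.0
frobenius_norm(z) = 2.73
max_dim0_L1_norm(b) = 2.07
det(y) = 0.01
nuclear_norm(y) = 2.69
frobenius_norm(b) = 2.24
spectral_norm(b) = 1.01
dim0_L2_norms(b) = [1.0, 1.0, 1.0, 1.0, 1.0]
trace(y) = -0.02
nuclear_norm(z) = 5.72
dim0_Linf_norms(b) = [0.87, 0.58, 0.65, 0.65, 0.69]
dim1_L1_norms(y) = [1.01, 1.41, 1.56, 0.78, 0.42]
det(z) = -1.31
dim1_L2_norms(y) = [0.55, 0.72, 1.02, 0.42, 0.23]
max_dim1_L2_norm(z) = 1.63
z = y + b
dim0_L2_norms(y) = [1.01, 0.31, 0.36, 0.55, 0.75]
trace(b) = -0.22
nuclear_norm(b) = 5.01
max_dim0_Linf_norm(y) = 0.83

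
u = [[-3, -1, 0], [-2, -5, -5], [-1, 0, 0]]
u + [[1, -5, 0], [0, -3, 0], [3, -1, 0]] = [[-2, -6, 0], [-2, -8, -5], [2, -1, 0]]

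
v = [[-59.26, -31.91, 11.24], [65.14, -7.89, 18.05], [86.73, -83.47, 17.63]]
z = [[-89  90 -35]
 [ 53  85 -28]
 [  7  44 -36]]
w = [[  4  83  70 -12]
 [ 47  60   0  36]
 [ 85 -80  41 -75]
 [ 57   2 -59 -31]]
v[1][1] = -7.89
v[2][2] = 17.63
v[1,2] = 18.05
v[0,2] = 11.24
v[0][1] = -31.91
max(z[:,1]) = 90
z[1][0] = 53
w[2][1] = -80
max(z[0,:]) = 90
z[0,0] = -89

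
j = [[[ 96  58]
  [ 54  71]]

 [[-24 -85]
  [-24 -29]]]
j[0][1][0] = 54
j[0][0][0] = 96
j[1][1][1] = -29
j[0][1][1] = 71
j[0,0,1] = 58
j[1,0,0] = -24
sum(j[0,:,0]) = 150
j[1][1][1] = -29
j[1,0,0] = -24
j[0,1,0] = 54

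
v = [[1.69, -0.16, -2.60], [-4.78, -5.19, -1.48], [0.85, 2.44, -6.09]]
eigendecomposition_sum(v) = [[1.83-0.00j, -0.23-0.00j, -0.55+0.00j],[-1.18+0.00j, 0.15+0.00j, (0.35+0j)],[-0.16+0.00j, 0.02+0.00j, (0.05+0j)]] + [[(-0.07+0.57j), 0.03+0.91j, (-1.03-0.16j)], [-1.80+0.56j, (-2.67+1.32j), (-0.92-3.27j)], [0.51+1.69j, (1.21+2.51j), (-3.07+0.82j)]] + [[(-0.07-0.57j), (0.03-0.91j), (-1.03+0.16j)], [(-1.8-0.56j), (-2.67-1.32j), (-0.92+3.27j)], [0.51-1.69j, (1.21-2.51j), (-3.07-0.82j)]]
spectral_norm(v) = 7.73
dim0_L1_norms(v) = [7.32, 7.79, 10.17]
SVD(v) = [[0.26, 0.28, -0.93], [-0.73, 0.68, -0.0], [0.63, 0.68, 0.38]] @ diag([7.7324192734223365, 6.5489678947040675, 1.6436276020261444]) @ [[0.58, 0.68, -0.44], [-0.34, -0.29, -0.89], [-0.74, 0.67, 0.06]]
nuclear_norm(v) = 15.93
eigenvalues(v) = [(2.02+0j), (-5.81+2.72j), (-5.81-2.72j)]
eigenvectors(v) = [[0.84+0.00j, -0.09+0.20j, -0.09-0.20j], [(-0.54+0j), -0.71+0.00j, (-0.71-0j)], [(-0.07+0j), (-0.01+0.67j), -0.01-0.67j]]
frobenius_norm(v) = 10.27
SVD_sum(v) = [[1.17, 1.38, -0.89], [-3.28, -3.88, 2.51], [2.81, 3.33, -2.15]] + [[-0.61, -0.53, -1.61], [-1.5, -1.30, -3.99], [-1.50, -1.30, -3.98]] + [[1.13, -1.01, -0.09], [0.01, -0.0, -0.00], [-0.46, 0.42, 0.04]]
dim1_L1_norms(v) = [4.45, 11.45, 9.38]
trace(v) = -9.59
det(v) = 83.23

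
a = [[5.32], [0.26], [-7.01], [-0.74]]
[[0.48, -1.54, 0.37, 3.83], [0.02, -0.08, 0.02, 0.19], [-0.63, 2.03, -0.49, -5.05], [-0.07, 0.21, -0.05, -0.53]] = a @[[0.09, -0.29, 0.07, 0.72]]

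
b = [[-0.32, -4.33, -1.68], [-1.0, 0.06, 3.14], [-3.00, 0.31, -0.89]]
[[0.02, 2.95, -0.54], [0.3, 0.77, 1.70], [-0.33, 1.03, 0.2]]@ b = [[-1.34, -0.08, 9.71],[-5.97, -0.73, 0.4],[-1.52, 1.55, 3.61]]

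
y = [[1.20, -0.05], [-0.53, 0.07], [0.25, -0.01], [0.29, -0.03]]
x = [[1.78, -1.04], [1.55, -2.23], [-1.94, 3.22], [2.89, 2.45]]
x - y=[[0.58, -0.99], [2.08, -2.30], [-2.19, 3.23], [2.6, 2.48]]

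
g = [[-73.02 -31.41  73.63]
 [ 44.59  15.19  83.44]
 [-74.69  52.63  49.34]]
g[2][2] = 49.34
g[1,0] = 44.59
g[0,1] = -31.41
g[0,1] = -31.41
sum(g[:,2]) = 206.41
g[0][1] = -31.41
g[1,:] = [44.59, 15.19, 83.44]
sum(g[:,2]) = 206.41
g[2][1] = 52.63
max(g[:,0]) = 44.59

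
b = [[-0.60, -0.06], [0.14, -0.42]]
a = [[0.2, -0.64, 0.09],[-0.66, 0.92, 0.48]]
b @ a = [[-0.08, 0.33, -0.08], [0.31, -0.48, -0.19]]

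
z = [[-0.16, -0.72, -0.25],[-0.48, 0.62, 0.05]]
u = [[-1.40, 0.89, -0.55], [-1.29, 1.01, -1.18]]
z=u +[[1.24, -1.61, 0.3], [0.81, -0.39, 1.23]]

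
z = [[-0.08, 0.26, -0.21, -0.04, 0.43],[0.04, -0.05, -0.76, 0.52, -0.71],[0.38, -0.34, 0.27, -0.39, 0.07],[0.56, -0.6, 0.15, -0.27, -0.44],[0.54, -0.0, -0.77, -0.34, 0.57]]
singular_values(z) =[1.26, 1.22, 1.17, 0.0, 0.0]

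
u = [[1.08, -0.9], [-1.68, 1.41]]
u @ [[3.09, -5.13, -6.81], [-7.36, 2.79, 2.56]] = [[9.96, -8.05, -9.66], [-15.57, 12.55, 15.05]]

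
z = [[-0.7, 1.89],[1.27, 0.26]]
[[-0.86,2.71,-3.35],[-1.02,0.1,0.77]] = z@[[-0.66, -0.2, 0.9],[-0.70, 1.36, -1.44]]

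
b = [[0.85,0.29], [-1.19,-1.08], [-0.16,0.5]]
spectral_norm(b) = 1.82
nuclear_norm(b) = 2.41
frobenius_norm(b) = 1.91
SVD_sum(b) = [[0.66,0.53], [-1.25,-1.0], [0.15,0.12]] + [[0.19,-0.24], [0.06,-0.08], [-0.31,0.38]]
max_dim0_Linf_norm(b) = 1.19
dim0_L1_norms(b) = [2.2, 1.87]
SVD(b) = [[-0.46, -0.52], [0.88, -0.18], [-0.10, 0.84]] @ diag([1.8224973263940207, 0.5858357238054416]) @ [[-0.78, -0.62], [-0.62, 0.78]]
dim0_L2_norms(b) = [1.47, 1.22]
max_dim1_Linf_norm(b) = 1.19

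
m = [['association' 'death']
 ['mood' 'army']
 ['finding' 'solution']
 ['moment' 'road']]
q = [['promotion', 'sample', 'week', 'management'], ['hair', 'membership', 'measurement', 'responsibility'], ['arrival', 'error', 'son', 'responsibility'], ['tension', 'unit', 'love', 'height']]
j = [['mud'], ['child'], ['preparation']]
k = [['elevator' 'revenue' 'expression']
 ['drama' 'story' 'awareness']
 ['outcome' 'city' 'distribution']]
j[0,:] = ['mud']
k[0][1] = 'revenue'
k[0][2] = 'expression'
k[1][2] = 'awareness'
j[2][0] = 'preparation'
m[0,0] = 'association'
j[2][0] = 'preparation'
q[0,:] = ['promotion', 'sample', 'week', 'management']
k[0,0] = 'elevator'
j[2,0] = 'preparation'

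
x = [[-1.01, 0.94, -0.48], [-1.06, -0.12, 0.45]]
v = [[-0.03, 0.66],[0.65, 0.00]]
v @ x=[[-0.67,-0.11,0.31], [-0.66,0.61,-0.31]]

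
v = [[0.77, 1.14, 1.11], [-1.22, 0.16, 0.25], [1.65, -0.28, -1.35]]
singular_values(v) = [2.44, 1.8, 0.33]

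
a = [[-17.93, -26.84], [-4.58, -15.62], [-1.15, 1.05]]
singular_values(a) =[35.89, 4.64]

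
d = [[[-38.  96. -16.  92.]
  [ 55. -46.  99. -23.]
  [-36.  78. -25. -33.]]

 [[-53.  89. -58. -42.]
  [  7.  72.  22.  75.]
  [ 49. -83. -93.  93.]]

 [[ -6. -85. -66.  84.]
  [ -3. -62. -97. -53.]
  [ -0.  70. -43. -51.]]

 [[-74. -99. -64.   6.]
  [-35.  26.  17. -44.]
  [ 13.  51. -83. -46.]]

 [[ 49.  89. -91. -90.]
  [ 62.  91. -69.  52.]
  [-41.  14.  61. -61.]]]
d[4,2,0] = -41.0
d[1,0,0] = -53.0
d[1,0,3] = -42.0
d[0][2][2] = -25.0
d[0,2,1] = 78.0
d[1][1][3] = 75.0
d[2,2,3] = -51.0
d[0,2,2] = -25.0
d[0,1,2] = 99.0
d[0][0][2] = -16.0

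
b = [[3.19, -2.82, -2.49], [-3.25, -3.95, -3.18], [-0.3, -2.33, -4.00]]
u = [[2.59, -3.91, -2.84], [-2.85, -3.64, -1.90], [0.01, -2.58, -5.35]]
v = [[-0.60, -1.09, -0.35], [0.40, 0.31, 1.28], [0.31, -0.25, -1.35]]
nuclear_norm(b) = 13.54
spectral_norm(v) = 2.03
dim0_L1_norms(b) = [6.74, 9.1, 9.67]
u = b + v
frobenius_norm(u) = 9.50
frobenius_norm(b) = 9.06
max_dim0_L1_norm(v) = 2.98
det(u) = 76.45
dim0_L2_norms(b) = [4.56, 5.38, 5.68]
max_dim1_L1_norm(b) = 10.38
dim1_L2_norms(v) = [1.29, 1.38, 1.41]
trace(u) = -6.40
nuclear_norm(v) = 3.55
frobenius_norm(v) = 2.36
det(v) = -0.89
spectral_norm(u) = 8.35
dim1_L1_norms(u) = [9.34, 8.39, 7.94]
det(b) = 44.83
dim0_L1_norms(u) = [5.45, 10.13, 10.09]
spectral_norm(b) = 7.77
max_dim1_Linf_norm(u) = 5.35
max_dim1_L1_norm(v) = 2.04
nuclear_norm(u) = 14.59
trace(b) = -4.76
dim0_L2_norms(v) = [0.78, 1.16, 1.89]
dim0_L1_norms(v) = [1.31, 1.65, 2.98]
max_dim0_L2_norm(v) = 1.89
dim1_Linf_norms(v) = [1.09, 1.28, 1.35]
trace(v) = -1.64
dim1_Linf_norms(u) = [3.91, 3.64, 5.35]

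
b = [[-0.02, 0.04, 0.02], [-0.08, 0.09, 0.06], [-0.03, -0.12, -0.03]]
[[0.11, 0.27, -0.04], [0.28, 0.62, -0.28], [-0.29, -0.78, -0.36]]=b@ [[0.43, 1.74, 3.18], [1.61, 4.63, 3.69], [2.84, 5.76, -5.99]]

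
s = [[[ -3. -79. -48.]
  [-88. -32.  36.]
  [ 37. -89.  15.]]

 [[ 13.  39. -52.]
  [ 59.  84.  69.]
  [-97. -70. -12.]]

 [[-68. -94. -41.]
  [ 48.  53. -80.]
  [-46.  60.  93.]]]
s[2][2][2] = 93.0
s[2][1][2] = -80.0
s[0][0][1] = -79.0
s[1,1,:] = [59.0, 84.0, 69.0]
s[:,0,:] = [[-3.0, -79.0, -48.0], [13.0, 39.0, -52.0], [-68.0, -94.0, -41.0]]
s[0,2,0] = 37.0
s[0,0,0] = -3.0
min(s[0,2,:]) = -89.0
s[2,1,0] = 48.0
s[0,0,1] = -79.0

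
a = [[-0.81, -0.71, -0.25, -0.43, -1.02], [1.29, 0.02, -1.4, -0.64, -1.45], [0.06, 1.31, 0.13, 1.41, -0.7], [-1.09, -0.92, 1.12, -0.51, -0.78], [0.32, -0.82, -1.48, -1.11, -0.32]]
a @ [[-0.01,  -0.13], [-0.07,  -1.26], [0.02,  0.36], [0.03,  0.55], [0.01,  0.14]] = [[0.03, 0.53], [-0.08, -1.25], [-0.05, -0.93], [0.07, 1.31], [-0.01, -0.2]]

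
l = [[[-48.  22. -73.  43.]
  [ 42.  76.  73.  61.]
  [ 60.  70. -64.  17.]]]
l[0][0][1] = 22.0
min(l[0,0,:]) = -73.0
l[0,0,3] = 43.0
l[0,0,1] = 22.0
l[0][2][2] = -64.0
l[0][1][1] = 76.0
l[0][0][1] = 22.0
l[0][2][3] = 17.0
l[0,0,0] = -48.0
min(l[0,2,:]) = -64.0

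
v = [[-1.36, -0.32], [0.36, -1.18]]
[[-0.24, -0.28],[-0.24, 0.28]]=v @ [[0.12, 0.24], [0.24, -0.16]]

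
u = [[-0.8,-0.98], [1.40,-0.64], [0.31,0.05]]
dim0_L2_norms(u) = [1.64, 1.17]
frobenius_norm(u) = 2.02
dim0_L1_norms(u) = [2.51, 1.67]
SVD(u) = [[-0.44,  -0.89], [0.88,  -0.46], [0.19,  0.06]] @ diag([1.6441102585178047, 1.1685467289914069]) @ [[1.00, -0.07], [0.07, 1.0]]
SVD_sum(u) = [[-0.73, 0.05],[1.44, -0.1],[0.30, -0.02]] + [[-0.07, -1.03], [-0.04, -0.54], [0.01, 0.07]]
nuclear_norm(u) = 2.81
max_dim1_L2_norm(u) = 1.54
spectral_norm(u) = 1.64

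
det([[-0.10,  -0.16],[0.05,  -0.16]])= 0.024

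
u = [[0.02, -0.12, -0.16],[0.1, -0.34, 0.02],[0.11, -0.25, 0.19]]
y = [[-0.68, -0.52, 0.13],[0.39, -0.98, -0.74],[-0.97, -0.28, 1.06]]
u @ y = [[0.09, 0.15, -0.08], [-0.22, 0.28, 0.29], [-0.36, 0.13, 0.4]]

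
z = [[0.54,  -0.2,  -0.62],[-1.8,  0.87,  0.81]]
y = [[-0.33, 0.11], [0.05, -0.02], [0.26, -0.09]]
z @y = [[-0.35, 0.12], [0.85, -0.29]]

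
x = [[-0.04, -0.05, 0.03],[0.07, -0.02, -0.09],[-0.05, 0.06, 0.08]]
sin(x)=[[-0.04, -0.05, 0.03], [0.07, -0.02, -0.09], [-0.05, 0.06, 0.08]]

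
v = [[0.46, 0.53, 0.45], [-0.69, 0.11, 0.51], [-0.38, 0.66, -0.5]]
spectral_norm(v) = 0.95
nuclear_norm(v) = 2.61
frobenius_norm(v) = 1.51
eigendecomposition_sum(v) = [[0.23+0.37j, (0.29-0.2j), (0.19-0.08j)], [-0.34+0.20j, (0.18+0.26j), (0.07+0.18j)], [(-0.21+0.15j), 0.13+0.16j, 0.06+0.11j]] + [[(0.23-0.37j), (0.29+0.2j), (0.19+0.08j)], [(-0.34-0.2j), 0.18-0.26j, 0.07-0.18j], [(-0.21-0.15j), (0.13-0.16j), 0.06-0.11j]] + [[(-0-0j), -0.04+0.00j, 0.06-0.00j], [(-0.02-0j), (-0.24+0j), 0.37-0.00j], [0.03+0.00j, 0.40-0.00j, -0.61+0.00j]]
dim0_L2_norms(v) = [0.91, 0.85, 0.84]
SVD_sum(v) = [[0.22, -0.12, 0.08], [-0.39, 0.22, -0.14], [-0.64, 0.37, -0.23]] + [[-0.01, -0.01, 0.03], [-0.33, -0.19, 0.61], [0.20, 0.11, -0.36]] + [[0.26, 0.66, 0.35], [0.03, 0.08, 0.04], [0.07, 0.18, 0.09]]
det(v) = -0.65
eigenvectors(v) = [[(0.68+0j), 0.68-0.00j, -0.09+0.00j], [(-0.02+0.61j), -0.02-0.61j, (-0.51+0j)], [0.03+0.40j, 0.03-0.40j, 0.85+0.00j]]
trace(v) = 0.07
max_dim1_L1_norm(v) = 1.54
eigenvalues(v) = [(0.46+0.74j), (0.46-0.74j), (-0.86+0j)]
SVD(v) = [[-0.28,-0.04,0.96], [0.50,-0.86,0.11], [0.82,0.51,0.26]] @ diag([0.9463737109913041, 0.8363800790672404, 0.8234956967003679]) @ [[-0.83, 0.47, -0.30],[0.46, 0.27, -0.85],[0.32, 0.84, 0.44]]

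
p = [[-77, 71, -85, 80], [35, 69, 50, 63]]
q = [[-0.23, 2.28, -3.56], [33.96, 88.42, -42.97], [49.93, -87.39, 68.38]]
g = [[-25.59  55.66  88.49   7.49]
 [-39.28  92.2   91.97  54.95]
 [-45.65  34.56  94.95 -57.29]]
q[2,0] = 49.93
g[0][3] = 7.49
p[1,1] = 69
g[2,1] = 34.56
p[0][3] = 80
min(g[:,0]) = -45.65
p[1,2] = 50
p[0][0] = -77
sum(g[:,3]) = 5.150000000000006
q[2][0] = 49.93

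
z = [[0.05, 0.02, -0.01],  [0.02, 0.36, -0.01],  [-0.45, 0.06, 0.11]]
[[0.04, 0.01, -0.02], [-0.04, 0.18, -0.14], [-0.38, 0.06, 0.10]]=z @ [[0.78, -0.15, -0.17], [-0.15, 0.50, -0.37], [-0.17, -0.37, 0.38]]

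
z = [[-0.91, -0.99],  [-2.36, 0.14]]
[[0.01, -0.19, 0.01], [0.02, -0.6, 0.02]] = z@[[-0.01, 0.25, -0.01], [0.0, -0.04, 0.00]]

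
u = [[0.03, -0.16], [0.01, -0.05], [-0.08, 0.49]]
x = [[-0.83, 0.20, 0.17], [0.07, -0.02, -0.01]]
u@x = [[-0.04,0.01,0.01], [-0.01,0.0,0.0], [0.10,-0.03,-0.02]]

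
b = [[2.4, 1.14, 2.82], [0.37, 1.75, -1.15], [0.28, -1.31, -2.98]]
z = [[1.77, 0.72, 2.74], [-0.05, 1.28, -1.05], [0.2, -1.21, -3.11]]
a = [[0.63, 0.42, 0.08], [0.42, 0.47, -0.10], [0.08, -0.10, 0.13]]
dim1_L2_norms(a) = [0.76, 0.64, 0.18]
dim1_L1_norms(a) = [1.13, 0.99, 0.31]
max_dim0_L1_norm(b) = 6.95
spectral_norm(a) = 0.98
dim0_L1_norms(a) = [1.13, 0.99, 0.31]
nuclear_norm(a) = 1.23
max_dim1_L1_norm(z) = 5.23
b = z + a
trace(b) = 1.17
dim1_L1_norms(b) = [6.36, 3.27, 4.57]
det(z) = -10.09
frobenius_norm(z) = 5.01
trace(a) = 1.23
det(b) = -17.99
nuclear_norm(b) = 8.66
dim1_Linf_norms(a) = [0.63, 0.47, 0.13]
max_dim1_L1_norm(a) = 1.13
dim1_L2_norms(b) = [3.87, 2.13, 3.27]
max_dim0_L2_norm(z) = 4.28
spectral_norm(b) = 4.73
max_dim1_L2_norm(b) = 3.87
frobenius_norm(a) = 1.01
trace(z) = -0.06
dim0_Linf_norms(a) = [0.63, 0.47, 0.13]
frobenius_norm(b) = 5.50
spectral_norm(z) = 4.54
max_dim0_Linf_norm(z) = 3.11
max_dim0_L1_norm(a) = 1.13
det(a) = -0.00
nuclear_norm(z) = 7.53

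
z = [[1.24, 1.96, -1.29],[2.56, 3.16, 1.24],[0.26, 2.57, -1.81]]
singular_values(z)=[5.23, 2.72, 0.62]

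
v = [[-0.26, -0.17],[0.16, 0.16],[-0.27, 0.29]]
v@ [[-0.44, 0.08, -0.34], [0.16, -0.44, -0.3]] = [[0.09, 0.05, 0.14], [-0.04, -0.06, -0.1], [0.17, -0.15, 0.0]]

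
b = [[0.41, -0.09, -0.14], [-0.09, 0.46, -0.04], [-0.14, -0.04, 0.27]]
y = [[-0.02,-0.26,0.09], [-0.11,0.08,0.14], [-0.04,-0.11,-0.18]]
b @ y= [[0.01,-0.1,0.05], [-0.05,0.06,0.06], [-0.00,0.0,-0.07]]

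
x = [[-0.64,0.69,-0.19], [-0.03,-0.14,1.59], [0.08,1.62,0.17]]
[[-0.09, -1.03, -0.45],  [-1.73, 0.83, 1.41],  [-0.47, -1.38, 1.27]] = x @ [[0.27, 0.48, 1.10],  [-0.19, -0.92, 0.63],  [-1.10, 0.45, 0.96]]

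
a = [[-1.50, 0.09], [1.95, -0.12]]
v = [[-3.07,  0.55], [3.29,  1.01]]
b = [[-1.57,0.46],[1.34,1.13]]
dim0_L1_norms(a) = [3.45, 0.21]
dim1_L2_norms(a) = [1.5, 1.95]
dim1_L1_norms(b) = [2.03, 2.47]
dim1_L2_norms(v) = [3.12, 3.44]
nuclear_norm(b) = 3.24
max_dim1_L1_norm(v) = 4.3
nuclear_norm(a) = 2.47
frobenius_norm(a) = 2.46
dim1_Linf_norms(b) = [1.57, 1.34]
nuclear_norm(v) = 5.60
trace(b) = -0.44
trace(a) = -1.62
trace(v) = -2.06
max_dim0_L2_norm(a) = 2.46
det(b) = -2.39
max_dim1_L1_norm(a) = 2.07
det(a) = 0.00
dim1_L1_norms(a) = [1.59, 2.07]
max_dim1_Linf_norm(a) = 1.95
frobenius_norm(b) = 2.40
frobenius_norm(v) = 4.64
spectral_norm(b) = 2.11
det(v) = -4.91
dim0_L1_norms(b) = [2.91, 1.59]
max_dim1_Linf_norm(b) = 1.57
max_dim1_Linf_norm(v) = 3.29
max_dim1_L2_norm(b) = 1.75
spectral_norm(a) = 2.46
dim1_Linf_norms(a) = [1.5, 1.95]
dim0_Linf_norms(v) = [3.29, 1.01]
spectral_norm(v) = 4.52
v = b + a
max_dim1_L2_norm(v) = 3.44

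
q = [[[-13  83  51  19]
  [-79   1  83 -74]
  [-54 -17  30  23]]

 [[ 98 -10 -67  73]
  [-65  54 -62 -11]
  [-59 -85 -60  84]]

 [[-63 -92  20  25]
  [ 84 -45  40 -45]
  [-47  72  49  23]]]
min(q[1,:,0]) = -65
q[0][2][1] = -17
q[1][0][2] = -67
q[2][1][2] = 40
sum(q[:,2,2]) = 19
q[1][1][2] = -62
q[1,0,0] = 98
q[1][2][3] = 84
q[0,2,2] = 30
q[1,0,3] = 73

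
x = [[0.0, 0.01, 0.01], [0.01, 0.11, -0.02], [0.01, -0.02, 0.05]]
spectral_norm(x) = 0.12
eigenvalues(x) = [-0.0, 0.05, 0.12]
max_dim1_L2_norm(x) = 0.11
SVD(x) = [[0.06,0.25,0.97],[0.96,0.26,-0.12],[-0.28,0.93,-0.23]] @ diag([0.11644509898815841, 0.04719421879540175, 0.0036393177835601577]) @ [[0.06,0.96,-0.28], [0.25,0.26,0.93], [-0.97,0.12,0.23]]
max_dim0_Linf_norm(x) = 0.11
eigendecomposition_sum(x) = [[-0.0,0.00,0.00], [0.0,-0.0,-0.0], [0.0,-0.00,-0.00]] + [[0.0, 0.0, 0.01], [0.0, 0.0, 0.01], [0.01, 0.01, 0.04]] + [[0.0,0.01,-0.0], [0.01,0.11,-0.03], [-0.00,-0.03,0.01]]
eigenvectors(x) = [[-0.97,0.25,-0.06], [0.12,0.26,-0.96], [0.23,0.93,0.28]]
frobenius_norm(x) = 0.13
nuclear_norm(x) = 0.17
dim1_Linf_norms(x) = [0.01, 0.11, 0.05]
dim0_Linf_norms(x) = [0.01, 0.11, 0.05]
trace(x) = 0.16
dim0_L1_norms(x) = [0.02, 0.14, 0.08]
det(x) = -0.00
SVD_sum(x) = [[0.0, 0.01, -0.0], [0.01, 0.11, -0.03], [-0.00, -0.03, 0.01]] + [[0.00, 0.0, 0.01], [0.0, 0.00, 0.01], [0.01, 0.01, 0.04]] + [[-0.00, 0.0, 0.00], [0.0, -0.00, -0.00], [0.0, -0.0, -0.0]]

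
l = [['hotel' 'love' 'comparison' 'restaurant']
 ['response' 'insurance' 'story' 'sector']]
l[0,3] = 'restaurant'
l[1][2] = 'story'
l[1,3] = 'sector'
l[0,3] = 'restaurant'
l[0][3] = 'restaurant'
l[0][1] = 'love'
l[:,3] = ['restaurant', 'sector']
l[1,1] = 'insurance'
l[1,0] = 'response'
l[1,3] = 'sector'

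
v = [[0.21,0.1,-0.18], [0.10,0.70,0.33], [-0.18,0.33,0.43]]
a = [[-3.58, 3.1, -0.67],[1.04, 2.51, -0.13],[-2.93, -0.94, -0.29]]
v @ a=[[-0.12,1.07,-0.1], [-0.60,1.76,-0.25], [-0.27,-0.13,-0.05]]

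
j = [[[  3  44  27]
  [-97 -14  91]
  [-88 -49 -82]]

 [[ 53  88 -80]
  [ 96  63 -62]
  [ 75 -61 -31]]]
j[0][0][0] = 3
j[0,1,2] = 91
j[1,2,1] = -61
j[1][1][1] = 63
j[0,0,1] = 44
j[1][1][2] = -62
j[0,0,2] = 27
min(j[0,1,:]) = -97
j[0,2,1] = -49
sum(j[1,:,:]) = 141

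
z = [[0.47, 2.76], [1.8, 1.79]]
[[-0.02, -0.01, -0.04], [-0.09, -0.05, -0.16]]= z @ [[-0.05, -0.03, -0.09], [0.0, 0.0, 0.0]]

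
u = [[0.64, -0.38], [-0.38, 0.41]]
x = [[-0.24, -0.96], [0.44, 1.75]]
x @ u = [[0.21, -0.30], [-0.38, 0.55]]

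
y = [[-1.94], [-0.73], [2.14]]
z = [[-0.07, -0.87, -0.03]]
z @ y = [[0.71]]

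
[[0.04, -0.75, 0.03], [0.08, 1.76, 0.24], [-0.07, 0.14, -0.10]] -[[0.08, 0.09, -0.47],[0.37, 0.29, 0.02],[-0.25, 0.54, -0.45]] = [[-0.04, -0.84, 0.5], [-0.29, 1.47, 0.22], [0.18, -0.4, 0.35]]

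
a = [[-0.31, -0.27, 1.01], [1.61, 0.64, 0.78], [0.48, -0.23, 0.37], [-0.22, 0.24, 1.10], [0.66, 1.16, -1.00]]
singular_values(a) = [2.15, 2.01, 0.8]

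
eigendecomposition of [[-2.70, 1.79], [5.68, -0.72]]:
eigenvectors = [[-0.61, -0.38], [0.8, -0.92]]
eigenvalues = [-5.05, 1.63]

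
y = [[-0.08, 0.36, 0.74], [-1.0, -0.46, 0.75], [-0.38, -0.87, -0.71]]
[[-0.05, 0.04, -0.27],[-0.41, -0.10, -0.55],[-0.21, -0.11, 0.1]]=y @ [[-0.25, 0.21, 0.15], [0.71, -0.06, 0.17], [-0.44, 0.11, -0.43]]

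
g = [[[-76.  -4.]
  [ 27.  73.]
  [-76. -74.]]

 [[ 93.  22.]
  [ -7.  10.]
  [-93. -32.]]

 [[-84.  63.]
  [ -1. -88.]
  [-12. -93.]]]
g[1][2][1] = -32.0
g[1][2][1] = -32.0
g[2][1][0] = -1.0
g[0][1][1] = 73.0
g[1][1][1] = 10.0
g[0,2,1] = -74.0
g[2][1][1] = -88.0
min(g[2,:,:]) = -93.0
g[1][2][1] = -32.0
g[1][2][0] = -93.0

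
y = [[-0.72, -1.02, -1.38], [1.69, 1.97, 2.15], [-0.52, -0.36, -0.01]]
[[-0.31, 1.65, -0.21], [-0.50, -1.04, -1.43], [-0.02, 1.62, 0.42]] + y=[[-1.03,0.63,-1.59], [1.19,0.93,0.72], [-0.54,1.26,0.41]]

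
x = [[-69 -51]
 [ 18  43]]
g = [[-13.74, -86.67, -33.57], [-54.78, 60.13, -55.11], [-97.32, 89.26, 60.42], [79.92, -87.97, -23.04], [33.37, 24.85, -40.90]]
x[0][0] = -69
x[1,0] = 18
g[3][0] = 79.92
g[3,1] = -87.97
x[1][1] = 43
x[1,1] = 43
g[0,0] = -13.74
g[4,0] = 33.37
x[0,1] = -51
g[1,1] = 60.13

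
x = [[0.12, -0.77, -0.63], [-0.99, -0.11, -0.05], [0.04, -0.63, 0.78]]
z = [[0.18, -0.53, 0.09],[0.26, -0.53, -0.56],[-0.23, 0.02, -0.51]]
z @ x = [[0.55,-0.14,-0.02], [0.53,0.21,-0.57], [-0.07,0.50,-0.25]]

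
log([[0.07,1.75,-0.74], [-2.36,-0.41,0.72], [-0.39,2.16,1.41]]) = [[1.21, 1.7, -0.55], [-1.75, 0.56, -0.04], [0.98, 1.17, 0.44]]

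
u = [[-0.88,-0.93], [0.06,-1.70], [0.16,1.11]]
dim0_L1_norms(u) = [1.1, 3.74]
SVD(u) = [[-0.48, 0.86], [-0.73, -0.51], [0.49, 0.08]] @ diag([2.2737723325738894, 0.7877559137331132]) @ [[0.20, 0.98], [-0.98, 0.20]]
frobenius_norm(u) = 2.41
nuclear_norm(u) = 3.06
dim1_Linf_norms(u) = [0.93, 1.7, 1.11]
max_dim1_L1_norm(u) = 1.81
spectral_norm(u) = 2.27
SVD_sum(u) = [[-0.22, -1.07], [-0.33, -1.62], [0.22, 1.10]] + [[-0.66, 0.14], [0.39, -0.08], [-0.06, 0.01]]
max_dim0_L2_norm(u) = 2.23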